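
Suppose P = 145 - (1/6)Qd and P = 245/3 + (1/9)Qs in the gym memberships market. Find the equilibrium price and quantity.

P* = 107, Q* = 228

Set the two price expressions equal: 145 - (1/6)Q = 245/3 + (1/9)Q.
190/3 = (5/18)Q, so Q* = 228.
P* = 145 − (1/6)(228) = 107.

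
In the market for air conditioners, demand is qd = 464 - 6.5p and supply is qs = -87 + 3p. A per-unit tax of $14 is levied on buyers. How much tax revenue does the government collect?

Tax revenue = 15498/19

Pre-tax equilibrium: p* = 58, q* = 87.
Tax on buyers shifts demand to qd = 464 − 6.5(p + 14) = 373 - 6.5p.
373 - 6.5p = -87 + 3p gives seller price ps = 920/19; buyers pay pb = 920/19 + 14 = 1186/19.
New quantity: q = 464 − 6.5(1186/19) = 1107/19.
Revenue = 14 × 1107/19 = 15498/19.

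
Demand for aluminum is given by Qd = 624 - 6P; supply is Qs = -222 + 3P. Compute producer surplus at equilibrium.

Equilibrium: 624 - 6P = -222 + 3P gives P* = 94, Q* = 60.
Supply starts at P = 74 (where Qs = 0).
PS = ½(94 − 74)(60) = 600.

Producer surplus = 600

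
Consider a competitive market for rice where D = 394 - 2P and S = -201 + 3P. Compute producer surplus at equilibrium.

Equilibrium: 394 - 2P = -201 + 3P gives P* = 119, Q* = 156.
Supply starts at P = 67 (where S = 0).
PS = ½(119 − 67)(156) = 4056.

Producer surplus = 4056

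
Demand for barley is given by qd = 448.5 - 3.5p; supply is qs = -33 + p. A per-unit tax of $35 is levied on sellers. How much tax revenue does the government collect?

Pre-tax equilibrium: p* = 107, q* = 74.
Tax on sellers shifts supply to qs = -33 + 1(p − 35) = -68 + p.
448.5 - 3.5p = -68 + p gives buyer price pb = 1033/9; sellers receive ps = 1033/9 − 35 = 718/9.
New quantity: q = 448.5 − 3.5(1033/9) = 421/9.
Revenue = 35 × 421/9 = 14735/9.

Tax revenue = 14735/9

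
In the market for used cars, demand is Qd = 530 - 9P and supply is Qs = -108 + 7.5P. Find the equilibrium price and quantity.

Set Qd = Qs: 530 - 9P = -108 + 7.5P.
638 = 16.5P, so P* = 116/3.
Q* = 530 − 9(116/3) = 182.

P* = 116/3, Q* = 182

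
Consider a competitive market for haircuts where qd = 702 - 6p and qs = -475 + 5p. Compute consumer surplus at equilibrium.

Equilibrium: 702 - 6p = -475 + 5p gives p* = 107, q* = 60.
Demand choke price (qd = 0): p = 117.
CS = ½(117 − 107)(60) = 300.

Consumer surplus = 300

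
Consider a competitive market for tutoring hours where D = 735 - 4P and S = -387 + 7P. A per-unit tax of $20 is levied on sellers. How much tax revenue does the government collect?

Pre-tax equilibrium: P* = 102, Q* = 327.
Tax on sellers shifts supply to S = -387 + 7(P − 20) = -527 + 7P.
735 - 4P = -527 + 7P gives buyer price Pb = 1262/11; sellers receive Ps = 1262/11 − 20 = 1042/11.
New quantity: Q = 735 − 4(1262/11) = 3037/11.
Revenue = 20 × 3037/11 = 60740/11.

Tax revenue = 60740/11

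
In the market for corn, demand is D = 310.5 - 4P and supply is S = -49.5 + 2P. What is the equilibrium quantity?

Q* = 70.5

Set D = S: 310.5 - 4P = -49.5 + 2P.
360 = 6P, so P* = 60.
Q* = 310.5 − 4(60) = 70.5.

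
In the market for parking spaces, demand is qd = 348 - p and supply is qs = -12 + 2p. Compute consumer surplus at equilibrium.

Consumer surplus = 25992

Equilibrium: 348 - p = -12 + 2p gives p* = 120, q* = 228.
Demand choke price (qd = 0): p = 348.
CS = ½(348 − 120)(228) = 25992.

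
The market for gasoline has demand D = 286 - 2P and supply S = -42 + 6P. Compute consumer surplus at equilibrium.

Consumer surplus = 10404

Equilibrium: 286 - 2P = -42 + 6P gives P* = 41, Q* = 204.
Demand choke price (D = 0): P = 143.
CS = ½(143 − 41)(204) = 10404.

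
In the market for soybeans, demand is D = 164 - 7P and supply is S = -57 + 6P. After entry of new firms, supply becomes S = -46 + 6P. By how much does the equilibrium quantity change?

ΔQ = 77/13

Original equilibrium: P* = 17, Q* = 45.
New equilibrium: 164 - 7P = -46 + 6P, so 210 = 13P and P' = 210/13; Q' = 164 − 7(210/13) = 662/13.
Change in quantity: 662/13 − 45 = 77/13.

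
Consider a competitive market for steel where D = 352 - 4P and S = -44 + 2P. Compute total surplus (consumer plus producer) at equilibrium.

Equilibrium: 352 - 4P = -44 + 2P gives P* = 66, Q* = 88.
Demand choke price: P = 88; supply starts at P = 22.
CS = ½(88 − 66)(88) = 968; PS = ½(66 − 22)(88) = 1936.

Total surplus = 2904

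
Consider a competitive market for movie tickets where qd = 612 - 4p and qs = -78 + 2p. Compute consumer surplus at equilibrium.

Consumer surplus = 2888

Equilibrium: 612 - 4p = -78 + 2p gives p* = 115, q* = 152.
Demand choke price (qd = 0): p = 153.
CS = ½(153 − 115)(152) = 2888.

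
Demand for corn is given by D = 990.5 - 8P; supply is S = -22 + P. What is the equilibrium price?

P* = 112.5

Set D = S: 990.5 - 8P = -22 + P.
1012.5 = 9P, so P* = 112.5.
Q* = 990.5 − 8(112.5) = 90.5.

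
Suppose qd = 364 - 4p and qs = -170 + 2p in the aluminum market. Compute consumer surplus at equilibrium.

Equilibrium: 364 - 4p = -170 + 2p gives p* = 89, q* = 8.
Demand choke price (qd = 0): p = 91.
CS = ½(91 − 89)(8) = 8.

Consumer surplus = 8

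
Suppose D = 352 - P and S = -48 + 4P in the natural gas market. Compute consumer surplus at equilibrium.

Equilibrium: 352 - P = -48 + 4P gives P* = 80, Q* = 272.
Demand choke price (D = 0): P = 352.
CS = ½(352 − 80)(272) = 36992.

Consumer surplus = 36992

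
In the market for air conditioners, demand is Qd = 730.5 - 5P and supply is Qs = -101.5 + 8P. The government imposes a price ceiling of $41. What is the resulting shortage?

Shortage = 299

Equilibrium price would be P* = 64, so the ceiling at 41 binds.
At P = 41: Qd = 730.5 − 5(41) = 525.5, Qs = -101.5 + 8(41) = 226.5.
Shortage = 525.5 − 226.5 = 299.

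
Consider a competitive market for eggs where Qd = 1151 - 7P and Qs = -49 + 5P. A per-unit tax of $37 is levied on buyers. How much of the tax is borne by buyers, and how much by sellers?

Pre-tax equilibrium: P* = 100, Q* = 451.
Tax on buyers shifts demand to Qd = 1151 − 7(P + 37) = 892 - 7P.
892 - 7P = -49 + 5P gives seller price Ps = 941/12; buyers pay Pb = 941/12 + 37 = 1385/12.
New quantity: Q = 1151 − 7(1385/12) = 4117/12.
Buyer burden = 1385/12 − 100 = 185/12; seller burden = 100 − 941/12 = 259/12.

Buyers bear 185/12, sellers bear 259/12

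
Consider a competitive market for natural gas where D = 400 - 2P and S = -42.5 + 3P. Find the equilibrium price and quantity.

P* = 88.5, Q* = 223

Set D = S: 400 - 2P = -42.5 + 3P.
442.5 = 5P, so P* = 88.5.
Q* = 400 − 2(88.5) = 223.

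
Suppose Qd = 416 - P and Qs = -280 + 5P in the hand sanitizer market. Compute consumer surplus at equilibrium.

Equilibrium: 416 - P = -280 + 5P gives P* = 116, Q* = 300.
Demand choke price (Qd = 0): P = 416.
CS = ½(416 − 116)(300) = 45000.

Consumer surplus = 45000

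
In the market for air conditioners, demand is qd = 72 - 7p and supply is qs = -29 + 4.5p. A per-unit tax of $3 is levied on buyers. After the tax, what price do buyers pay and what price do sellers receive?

Pre-tax equilibrium: p* = 202/23, q* = 242/23.
Tax on buyers shifts demand to qd = 72 − 7(p + 3) = 51 - 7p.
51 - 7p = -29 + 4.5p gives seller price ps = 160/23; buyers pay pb = 160/23 + 3 = 229/23.
New quantity: q = 72 − 7(229/23) = 53/23.

Buyers pay 229/23, sellers receive 160/23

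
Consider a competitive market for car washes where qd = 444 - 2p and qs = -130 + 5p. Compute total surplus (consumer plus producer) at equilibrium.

Equilibrium: 444 - 2p = -130 + 5p gives p* = 82, q* = 280.
Demand choke price: p = 222; supply starts at p = 26.
CS = ½(222 − 82)(280) = 19600; PS = ½(82 − 26)(280) = 7840.

Total surplus = 27440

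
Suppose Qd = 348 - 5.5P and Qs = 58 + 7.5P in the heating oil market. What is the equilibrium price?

P* = 290/13

Set Qd = Qs: 348 - 5.5P = 58 + 7.5P.
290 = 13P, so P* = 290/13.
Q* = 348 − 5.5(290/13) = 2929/13.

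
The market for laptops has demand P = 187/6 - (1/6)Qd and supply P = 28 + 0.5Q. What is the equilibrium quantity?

Set the two price expressions equal: 187/6 - (1/6)Q = 28 + 0.5Q.
19/6 = (2/3)Q, so Q* = 4.75.
P* = 187/6 − (1/6)(4.75) = 30.375.

Q* = 4.75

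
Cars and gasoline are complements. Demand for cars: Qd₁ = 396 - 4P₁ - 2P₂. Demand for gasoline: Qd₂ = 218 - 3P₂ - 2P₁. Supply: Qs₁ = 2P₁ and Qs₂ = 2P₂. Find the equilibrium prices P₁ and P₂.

P₁ = 772/13, P₂ = 258/13

Market 1: 396 - 4P₁ - 2P₂ = 2P₁ → 6P₁ + 2P₂ = 396.
Market 2: 5P₂ + 2P₁ = 218.
Eliminating P₂: 5×(1) − 2×(2) gives 26P₁ = 1544, so P₁ = 772/13.
Back-substitute into (2): P₂ = (218 − 2×772/13) / 5 = 258/13.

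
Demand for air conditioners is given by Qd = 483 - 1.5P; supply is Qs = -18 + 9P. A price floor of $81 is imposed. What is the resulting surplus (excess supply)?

Equilibrium price would be P* = 334/7, so the floor at 81 binds.
At P = 81: Qd = 361.5, Qs = 711.
Surplus = 711 − 361.5 = 349.5.

Surplus = 349.5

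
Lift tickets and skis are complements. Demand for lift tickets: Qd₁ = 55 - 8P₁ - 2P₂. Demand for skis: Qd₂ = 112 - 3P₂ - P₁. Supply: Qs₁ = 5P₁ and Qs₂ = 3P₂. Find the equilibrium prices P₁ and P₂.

P₁ = 53/38, P₂ = 1401/76

Market 1: 55 - 8P₁ - 2P₂ = 5P₁ → 13P₁ + 2P₂ = 55.
Market 2: 6P₂ + P₁ = 112.
Eliminating P₂: 6×(1) − 2×(2) gives 76P₁ = 106, so P₁ = 53/38.
Back-substitute into (2): P₂ = (112 − 1×53/38) / 6 = 1401/76.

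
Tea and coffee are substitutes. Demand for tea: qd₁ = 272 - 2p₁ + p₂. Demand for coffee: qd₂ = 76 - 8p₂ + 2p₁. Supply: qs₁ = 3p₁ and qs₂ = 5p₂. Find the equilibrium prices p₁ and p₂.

Market 1: 272 - 2p₁ + p₂ = 3p₁ → 5p₁ - p₂ = 272.
Market 2: 13p₂ - 2p₁ = 76.
Eliminating p₂: 13×(1) + 1×(2) gives 63p₁ = 3612, so p₁ = 172/3.
Back-substitute into (2): p₂ = (76 + 2×172/3) / 13 = 44/3.

p₁ = 172/3, p₂ = 44/3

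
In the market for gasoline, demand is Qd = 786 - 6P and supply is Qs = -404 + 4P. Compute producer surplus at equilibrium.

Equilibrium: 786 - 6P = -404 + 4P gives P* = 119, Q* = 72.
Supply starts at P = 101 (where Qs = 0).
PS = ½(119 − 101)(72) = 648.

Producer surplus = 648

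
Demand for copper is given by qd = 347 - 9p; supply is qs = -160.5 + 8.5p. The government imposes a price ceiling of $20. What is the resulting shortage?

Shortage = 157.5

Equilibrium price would be p* = 29, so the ceiling at 20 binds.
At p = 20: qd = 347 − 9(20) = 167, qs = -160.5 + 8.5(20) = 9.5.
Shortage = 167 − 9.5 = 157.5.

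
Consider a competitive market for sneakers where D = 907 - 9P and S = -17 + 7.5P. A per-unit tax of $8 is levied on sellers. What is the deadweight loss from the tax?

Pre-tax equilibrium: P* = 56, Q* = 403.
Tax on sellers shifts supply to S = -17 + 7.5(P − 8) = -77 + 7.5P.
907 - 9P = -77 + 7.5P gives buyer price Pb = 656/11; sellers receive Ps = 656/11 − 8 = 568/11.
New quantity: Q = 907 − 9(656/11) = 4073/11.
DWL = ½ × 8 × (403 − 4073/11) = 1440/11.

Deadweight loss = 1440/11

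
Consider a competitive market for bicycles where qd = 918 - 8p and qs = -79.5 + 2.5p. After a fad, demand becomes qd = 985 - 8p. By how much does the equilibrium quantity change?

Δq = 335/21

Original equilibrium: p* = 95, q* = 158.
New equilibrium: 985 - 8p = -79.5 + 2.5p, so 1064.5 = 10.5p and p' = 2129/21; q' = 985 − 8(2129/21) = 3653/21.
Change in quantity: 3653/21 − 158 = 335/21.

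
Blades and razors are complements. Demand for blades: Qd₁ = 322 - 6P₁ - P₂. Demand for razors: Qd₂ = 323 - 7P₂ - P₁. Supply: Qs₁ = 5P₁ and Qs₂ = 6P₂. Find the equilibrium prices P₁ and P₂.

P₁ = 3863/142, P₂ = 3231/142

Market 1: 322 - 6P₁ - P₂ = 5P₁ → 11P₁ + P₂ = 322.
Market 2: 13P₂ + P₁ = 323.
Eliminating P₂: 13×(1) − 1×(2) gives 142P₁ = 3863, so P₁ = 3863/142.
Back-substitute into (2): P₂ = (323 − 1×3863/142) / 13 = 3231/142.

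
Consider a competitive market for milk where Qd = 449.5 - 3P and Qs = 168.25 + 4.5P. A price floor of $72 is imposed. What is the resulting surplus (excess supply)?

Equilibrium price would be P* = 37.5, so the floor at 72 binds.
At P = 72: Qd = 233.5, Qs = 492.25.
Surplus = 492.25 − 233.5 = 258.75.

Surplus = 258.75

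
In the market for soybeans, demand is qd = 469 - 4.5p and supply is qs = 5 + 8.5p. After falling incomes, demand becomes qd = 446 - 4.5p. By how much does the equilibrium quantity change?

Original equilibrium: p* = 464/13, q* = 4009/13.
New equilibrium: 446 - 4.5p = 5 + 8.5p, so 441 = 13p and p' = 441/13; q' = 446 − 4.5(441/13) = 7627/26.
Change in quantity: 7627/26 − 4009/13 = -391/26.

Δq = -391/26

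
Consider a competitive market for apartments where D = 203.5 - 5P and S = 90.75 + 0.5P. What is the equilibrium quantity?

Q* = 101

Set D = S: 203.5 - 5P = 90.75 + 0.5P.
112.75 = 5.5P, so P* = 20.5.
Q* = 203.5 − 5(20.5) = 101.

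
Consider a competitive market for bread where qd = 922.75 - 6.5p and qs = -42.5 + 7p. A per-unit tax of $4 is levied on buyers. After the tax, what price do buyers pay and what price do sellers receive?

Buyers pay 3973/54, sellers receive 3757/54

Pre-tax equilibrium: p* = 71.5, q* = 458.
Tax on buyers shifts demand to qd = 922.75 − 6.5(p + 4) = 896.75 - 6.5p.
896.75 - 6.5p = -42.5 + 7p gives seller price ps = 3757/54; buyers pay pb = 3757/54 + 4 = 3973/54.
New quantity: q = 922.75 − 6.5(3973/54) = 12002/27.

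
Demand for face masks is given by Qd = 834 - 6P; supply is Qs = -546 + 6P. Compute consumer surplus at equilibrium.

Equilibrium: 834 - 6P = -546 + 6P gives P* = 115, Q* = 144.
Demand choke price (Qd = 0): P = 139.
CS = ½(139 − 115)(144) = 1728.

Consumer surplus = 1728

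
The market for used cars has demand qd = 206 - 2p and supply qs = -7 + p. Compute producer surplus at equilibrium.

Producer surplus = 2048

Equilibrium: 206 - 2p = -7 + p gives p* = 71, q* = 64.
Supply starts at p = 7 (where qs = 0).
PS = ½(71 − 7)(64) = 2048.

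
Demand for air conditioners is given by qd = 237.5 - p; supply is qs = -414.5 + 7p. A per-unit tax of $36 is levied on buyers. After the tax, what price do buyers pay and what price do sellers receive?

Pre-tax equilibrium: p* = 81.5, q* = 156.
Tax on buyers shifts demand to qd = 237.5 − 1(p + 36) = 201.5 - p.
201.5 - p = -414.5 + 7p gives seller price ps = 77; buyers pay pb = 77 + 36 = 113.
New quantity: q = 237.5 − 1(113) = 124.5.

Buyers pay $113, sellers receive $77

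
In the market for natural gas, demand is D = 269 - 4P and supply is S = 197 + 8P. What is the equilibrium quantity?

Q* = 245

Set D = S: 269 - 4P = 197 + 8P.
72 = 12P, so P* = 6.
Q* = 269 − 4(6) = 245.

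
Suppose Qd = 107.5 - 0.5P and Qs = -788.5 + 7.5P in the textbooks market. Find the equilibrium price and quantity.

Set Qd = Qs: 107.5 - 0.5P = -788.5 + 7.5P.
896 = 8P, so P* = 112.
Q* = 107.5 − 0.5(112) = 51.5.

P* = 112, Q* = 51.5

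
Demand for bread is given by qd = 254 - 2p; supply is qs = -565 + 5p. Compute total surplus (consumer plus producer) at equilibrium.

Equilibrium: 254 - 2p = -565 + 5p gives p* = 117, q* = 20.
Demand choke price: p = 127; supply starts at p = 113.
CS = ½(127 − 117)(20) = 100; PS = ½(117 − 113)(20) = 40.

Total surplus = 140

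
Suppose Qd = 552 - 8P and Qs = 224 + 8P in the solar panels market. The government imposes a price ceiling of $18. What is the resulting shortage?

Equilibrium price would be P* = 20.5, so the ceiling at 18 binds.
At P = 18: Qd = 552 − 8(18) = 408, Qs = 224 + 8(18) = 368.
Shortage = 408 − 368 = 40.

Shortage = 40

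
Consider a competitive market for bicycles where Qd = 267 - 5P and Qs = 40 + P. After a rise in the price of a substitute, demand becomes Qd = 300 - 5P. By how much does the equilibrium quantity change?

ΔQ = 5.5

Original equilibrium: P* = 227/6, Q* = 467/6.
New equilibrium: 300 - 5P = 40 + P, so 260 = 6P and P' = 130/3; Q' = 300 − 5(130/3) = 250/3.
Change in quantity: 250/3 − 467/6 = 5.5.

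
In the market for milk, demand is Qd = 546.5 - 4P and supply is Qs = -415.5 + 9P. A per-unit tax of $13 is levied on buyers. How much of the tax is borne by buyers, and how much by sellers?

Pre-tax equilibrium: P* = 74, Q* = 250.5.
Tax on buyers shifts demand to Qd = 546.5 − 4(P + 13) = 494.5 - 4P.
494.5 - 4P = -415.5 + 9P gives seller price Ps = 70; buyers pay Pb = 70 + 13 = 83.
New quantity: Q = 546.5 − 4(83) = 214.5.
Buyer burden = 83 − 74 = 9; seller burden = 74 − 70 = 4.

Buyers bear $9, sellers bear $4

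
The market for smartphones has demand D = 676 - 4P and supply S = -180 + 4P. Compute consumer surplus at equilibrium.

Consumer surplus = 7688

Equilibrium: 676 - 4P = -180 + 4P gives P* = 107, Q* = 248.
Demand choke price (D = 0): P = 169.
CS = ½(169 − 107)(248) = 7688.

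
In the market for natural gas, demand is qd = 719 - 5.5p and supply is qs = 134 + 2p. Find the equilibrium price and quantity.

p* = 78, q* = 290

Set qd = qs: 719 - 5.5p = 134 + 2p.
585 = 7.5p, so p* = 78.
q* = 719 − 5.5(78) = 290.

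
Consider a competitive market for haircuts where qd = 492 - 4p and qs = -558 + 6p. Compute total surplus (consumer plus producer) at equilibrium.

Total surplus = 1080

Equilibrium: 492 - 4p = -558 + 6p gives p* = 105, q* = 72.
Demand choke price: p = 123; supply starts at p = 93.
CS = ½(123 − 105)(72) = 648; PS = ½(105 − 93)(72) = 432.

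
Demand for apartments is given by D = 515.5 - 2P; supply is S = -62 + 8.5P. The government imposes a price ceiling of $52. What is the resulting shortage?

Shortage = 31.5

Equilibrium price would be P* = 55, so the ceiling at 52 binds.
At P = 52: D = 515.5 − 2(52) = 411.5, S = -62 + 8.5(52) = 380.
Shortage = 411.5 − 380 = 31.5.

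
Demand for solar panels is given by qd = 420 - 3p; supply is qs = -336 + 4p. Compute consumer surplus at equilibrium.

Equilibrium: 420 - 3p = -336 + 4p gives p* = 108, q* = 96.
Demand choke price (qd = 0): p = 140.
CS = ½(140 − 108)(96) = 1536.

Consumer surplus = 1536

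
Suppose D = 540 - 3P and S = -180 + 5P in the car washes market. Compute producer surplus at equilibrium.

Equilibrium: 540 - 3P = -180 + 5P gives P* = 90, Q* = 270.
Supply starts at P = 36 (where S = 0).
PS = ½(90 − 36)(270) = 7290.

Producer surplus = 7290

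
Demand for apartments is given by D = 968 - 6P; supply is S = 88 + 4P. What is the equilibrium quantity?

Q* = 440

Set D = S: 968 - 6P = 88 + 4P.
880 = 10P, so P* = 88.
Q* = 968 − 6(88) = 440.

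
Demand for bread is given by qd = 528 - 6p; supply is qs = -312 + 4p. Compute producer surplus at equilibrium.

Equilibrium: 528 - 6p = -312 + 4p gives p* = 84, q* = 24.
Supply starts at p = 78 (where qs = 0).
PS = ½(84 − 78)(24) = 72.

Producer surplus = 72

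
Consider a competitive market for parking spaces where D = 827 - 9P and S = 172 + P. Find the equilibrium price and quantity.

P* = 65.5, Q* = 237.5

Set D = S: 827 - 9P = 172 + P.
655 = 10P, so P* = 65.5.
Q* = 827 − 9(65.5) = 237.5.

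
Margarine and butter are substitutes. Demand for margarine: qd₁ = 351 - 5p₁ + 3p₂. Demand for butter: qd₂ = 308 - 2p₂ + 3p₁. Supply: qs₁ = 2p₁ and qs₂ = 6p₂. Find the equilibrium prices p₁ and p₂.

Market 1: 351 - 5p₁ + 3p₂ = 2p₁ → 7p₁ - 3p₂ = 351.
Market 2: 8p₂ - 3p₁ = 308.
Eliminating p₂: 8×(1) + 3×(2) gives 47p₁ = 3732, so p₁ = 3732/47.
Back-substitute into (2): p₂ = (308 + 3×3732/47) / 8 = 3209/47.

p₁ = 3732/47, p₂ = 3209/47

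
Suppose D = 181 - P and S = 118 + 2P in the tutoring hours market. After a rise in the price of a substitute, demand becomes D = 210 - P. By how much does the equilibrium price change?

ΔP = 29/3

Original equilibrium: P* = 21, Q* = 160.
New equilibrium: 210 - P = 118 + 2P, so 92 = 3P and P' = 92/3; Q' = 210 − 1(92/3) = 538/3.
Change in price: 92/3 − 21 = 29/3.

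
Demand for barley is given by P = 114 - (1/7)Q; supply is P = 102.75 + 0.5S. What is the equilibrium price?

Set the two price expressions equal: 114 - (1/7)Q = 102.75 + 0.5Q.
11.25 = (9/14)Q, so Q* = 17.5.
P* = 114 − (1/7)(17.5) = 111.5.

P* = 111.5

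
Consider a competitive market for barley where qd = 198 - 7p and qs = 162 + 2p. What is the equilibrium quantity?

Set qd = qs: 198 - 7p = 162 + 2p.
36 = 9p, so p* = 4.
q* = 198 − 7(4) = 170.

q* = 170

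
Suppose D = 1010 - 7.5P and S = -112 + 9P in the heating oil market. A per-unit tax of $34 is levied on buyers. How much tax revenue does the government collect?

Pre-tax equilibrium: P* = 68, Q* = 500.
Tax on buyers shifts demand to D = 1010 − 7.5(P + 34) = 755 - 7.5P.
755 - 7.5P = -112 + 9P gives seller price Ps = 578/11; buyers pay Pb = 578/11 + 34 = 952/11.
New quantity: Q = 1010 − 7.5(952/11) = 3970/11.
Revenue = 34 × 3970/11 = 134980/11.

Tax revenue = 134980/11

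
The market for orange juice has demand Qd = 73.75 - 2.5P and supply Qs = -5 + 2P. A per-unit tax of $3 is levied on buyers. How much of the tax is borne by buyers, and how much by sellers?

Pre-tax equilibrium: P* = 17.5, Q* = 30.
Tax on buyers shifts demand to Qd = 73.75 − 2.5(P + 3) = 66.25 - 2.5P.
66.25 - 2.5P = -5 + 2P gives seller price Ps = 95/6; buyers pay Pb = 95/6 + 3 = 113/6.
New quantity: Q = 73.75 − 2.5(113/6) = 80/3.
Buyer burden = 113/6 − 17.5 = 4/3; seller burden = 17.5 − 95/6 = 5/3.

Buyers bear 4/3, sellers bear 5/3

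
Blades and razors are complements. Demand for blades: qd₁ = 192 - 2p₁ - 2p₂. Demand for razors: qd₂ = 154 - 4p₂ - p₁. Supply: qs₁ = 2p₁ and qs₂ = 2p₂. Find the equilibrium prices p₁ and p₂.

Market 1: 192 - 2p₁ - 2p₂ = 2p₁ → 4p₁ + 2p₂ = 192.
Market 2: 6p₂ + p₁ = 154.
Eliminating p₂: 6×(1) − 2×(2) gives 22p₁ = 844, so p₁ = 422/11.
Back-substitute into (2): p₂ = (154 − 1×422/11) / 6 = 212/11.

p₁ = 422/11, p₂ = 212/11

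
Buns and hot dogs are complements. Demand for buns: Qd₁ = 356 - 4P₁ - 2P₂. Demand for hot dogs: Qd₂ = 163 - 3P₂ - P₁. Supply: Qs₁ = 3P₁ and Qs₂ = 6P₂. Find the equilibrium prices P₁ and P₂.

P₁ = 2878/61, P₂ = 785/61

Market 1: 356 - 4P₁ - 2P₂ = 3P₁ → 7P₁ + 2P₂ = 356.
Market 2: 9P₂ + P₁ = 163.
Eliminating P₂: 9×(1) − 2×(2) gives 61P₁ = 2878, so P₁ = 2878/61.
Back-substitute into (2): P₂ = (163 − 1×2878/61) / 9 = 785/61.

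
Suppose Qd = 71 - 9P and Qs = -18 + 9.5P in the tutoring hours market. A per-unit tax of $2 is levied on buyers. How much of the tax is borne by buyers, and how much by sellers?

Pre-tax equilibrium: P* = 178/37, Q* = 1025/37.
Tax on buyers shifts demand to Qd = 71 − 9(P + 2) = 53 - 9P.
53 - 9P = -18 + 9.5P gives seller price Ps = 142/37; buyers pay Pb = 142/37 + 2 = 216/37.
New quantity: Q = 71 − 9(216/37) = 683/37.
Buyer burden = 216/37 − 178/37 = 38/37; seller burden = 178/37 − 142/37 = 36/37.

Buyers bear 38/37, sellers bear 36/37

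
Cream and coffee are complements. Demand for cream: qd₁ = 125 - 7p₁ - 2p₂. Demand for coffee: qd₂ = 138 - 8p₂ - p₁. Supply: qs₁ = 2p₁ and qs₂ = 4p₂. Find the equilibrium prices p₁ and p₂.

Market 1: 125 - 7p₁ - 2p₂ = 2p₁ → 9p₁ + 2p₂ = 125.
Market 2: 12p₂ + p₁ = 138.
Eliminating p₂: 12×(1) − 2×(2) gives 106p₁ = 1224, so p₁ = 612/53.
Back-substitute into (2): p₂ = (138 − 1×612/53) / 12 = 1117/106.

p₁ = 612/53, p₂ = 1117/106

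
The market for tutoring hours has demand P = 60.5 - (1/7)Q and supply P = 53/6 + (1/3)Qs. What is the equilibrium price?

P* = 45

Set the two price expressions equal: 60.5 - (1/7)Q = 53/6 + (1/3)Q.
155/3 = (10/21)Q, so Q* = 108.5.
P* = 60.5 − (1/7)(108.5) = 45.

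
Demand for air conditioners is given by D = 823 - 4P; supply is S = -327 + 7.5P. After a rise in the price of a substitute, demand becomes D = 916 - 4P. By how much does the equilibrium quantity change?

ΔQ = 1395/23

Original equilibrium: P* = 100, Q* = 423.
New equilibrium: 916 - 4P = -327 + 7.5P, so 1243 = 11.5P and P' = 2486/23; Q' = 916 − 4(2486/23) = 11124/23.
Change in quantity: 11124/23 − 423 = 1395/23.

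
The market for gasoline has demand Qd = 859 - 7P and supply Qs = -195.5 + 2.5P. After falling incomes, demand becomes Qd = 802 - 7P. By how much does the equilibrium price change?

Original equilibrium: P* = 111, Q* = 82.
New equilibrium: 802 - 7P = -195.5 + 2.5P, so 997.5 = 9.5P and P' = 105; Q' = 802 − 7(105) = 67.
Change in price: 105 − 111 = -6.

ΔP = -6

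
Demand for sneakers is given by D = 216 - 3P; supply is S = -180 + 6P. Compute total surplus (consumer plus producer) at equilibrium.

Total surplus = 1764

Equilibrium: 216 - 3P = -180 + 6P gives P* = 44, Q* = 84.
Demand choke price: P = 72; supply starts at P = 30.
CS = ½(72 − 44)(84) = 1176; PS = ½(44 − 30)(84) = 588.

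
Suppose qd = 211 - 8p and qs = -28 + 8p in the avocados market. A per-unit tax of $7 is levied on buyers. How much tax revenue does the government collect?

Pre-tax equilibrium: p* = 14.9375, q* = 91.5.
Tax on buyers shifts demand to qd = 211 − 8(p + 7) = 155 - 8p.
155 - 8p = -28 + 8p gives seller price ps = 11.4375; buyers pay pb = 11.4375 + 7 = 18.4375.
New quantity: q = 211 − 8(18.4375) = 63.5.
Revenue = 7 × 63.5 = 444.5.

Tax revenue = 444.5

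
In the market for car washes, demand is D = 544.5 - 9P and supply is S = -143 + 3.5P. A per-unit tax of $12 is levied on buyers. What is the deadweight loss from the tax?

Deadweight loss = 181.44

Pre-tax equilibrium: P* = 55, Q* = 49.5.
Tax on buyers shifts demand to D = 544.5 − 9(P + 12) = 436.5 - 9P.
436.5 - 9P = -143 + 3.5P gives seller price Ps = 46.36; buyers pay Pb = 46.36 + 12 = 58.36.
New quantity: Q = 544.5 − 9(58.36) = 19.26.
DWL = ½ × 12 × (49.5 − 19.26) = 181.44.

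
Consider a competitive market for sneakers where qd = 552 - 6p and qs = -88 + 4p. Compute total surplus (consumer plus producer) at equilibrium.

Equilibrium: 552 - 6p = -88 + 4p gives p* = 64, q* = 168.
Demand choke price: p = 92; supply starts at p = 22.
CS = ½(92 − 64)(168) = 2352; PS = ½(64 − 22)(168) = 3528.

Total surplus = 5880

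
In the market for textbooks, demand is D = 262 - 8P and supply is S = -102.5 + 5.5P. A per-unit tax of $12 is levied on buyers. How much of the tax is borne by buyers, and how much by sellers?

Buyers bear 44/9, sellers bear 64/9

Pre-tax equilibrium: P* = 27, Q* = 46.
Tax on buyers shifts demand to D = 262 − 8(P + 12) = 166 - 8P.
166 - 8P = -102.5 + 5.5P gives seller price Ps = 179/9; buyers pay Pb = 179/9 + 12 = 287/9.
New quantity: Q = 262 − 8(287/9) = 62/9.
Buyer burden = 287/9 − 27 = 44/9; seller burden = 27 − 179/9 = 64/9.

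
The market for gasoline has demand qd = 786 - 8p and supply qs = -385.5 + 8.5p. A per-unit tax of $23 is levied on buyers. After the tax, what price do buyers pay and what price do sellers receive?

Pre-tax equilibrium: p* = 71, q* = 218.
Tax on buyers shifts demand to qd = 786 − 8(p + 23) = 602 - 8p.
602 - 8p = -385.5 + 8.5p gives seller price ps = 1975/33; buyers pay pb = 1975/33 + 23 = 2734/33.
New quantity: q = 786 − 8(2734/33) = 4066/33.

Buyers pay 2734/33, sellers receive 1975/33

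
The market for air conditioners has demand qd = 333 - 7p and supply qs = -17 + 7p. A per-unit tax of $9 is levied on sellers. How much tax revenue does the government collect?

Pre-tax equilibrium: p* = 25, q* = 158.
Tax on sellers shifts supply to qs = -17 + 7(p − 9) = -80 + 7p.
333 - 7p = -80 + 7p gives buyer price pb = 29.5; sellers receive ps = 29.5 − 9 = 20.5.
New quantity: q = 333 − 7(29.5) = 126.5.
Revenue = 9 × 126.5 = 1138.5.

Tax revenue = 1138.5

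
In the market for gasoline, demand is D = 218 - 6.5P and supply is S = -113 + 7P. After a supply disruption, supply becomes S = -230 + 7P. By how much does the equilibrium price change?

Original equilibrium: P* = 662/27, Q* = 1583/27.
New equilibrium: 218 - 6.5P = -230 + 7P, so 448 = 13.5P and P' = 896/27; Q' = 218 − 6.5(896/27) = 62/27.
Change in price: 896/27 − 662/27 = 26/3.

ΔP = 26/3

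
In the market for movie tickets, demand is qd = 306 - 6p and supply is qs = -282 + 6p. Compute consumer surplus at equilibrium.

Equilibrium: 306 - 6p = -282 + 6p gives p* = 49, q* = 12.
Demand choke price (qd = 0): p = 51.
CS = ½(51 − 49)(12) = 12.

Consumer surplus = 12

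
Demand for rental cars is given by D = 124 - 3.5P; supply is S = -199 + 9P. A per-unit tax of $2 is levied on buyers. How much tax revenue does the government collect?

Pre-tax equilibrium: P* = 25.84, Q* = 33.56.
Tax on buyers shifts demand to D = 124 − 3.5(P + 2) = 117 - 3.5P.
117 - 3.5P = -199 + 9P gives seller price Ps = 25.28; buyers pay Pb = 25.28 + 2 = 27.28.
New quantity: Q = 124 − 3.5(27.28) = 28.52.
Revenue = 2 × 28.52 = 57.04.

Tax revenue = 57.04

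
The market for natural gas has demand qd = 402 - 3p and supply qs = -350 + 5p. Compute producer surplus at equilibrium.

Producer surplus = 1440

Equilibrium: 402 - 3p = -350 + 5p gives p* = 94, q* = 120.
Supply starts at p = 70 (where qs = 0).
PS = ½(94 − 70)(120) = 1440.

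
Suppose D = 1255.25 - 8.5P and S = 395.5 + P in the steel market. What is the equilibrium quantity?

Set D = S: 1255.25 - 8.5P = 395.5 + P.
859.75 = 9.5P, so P* = 90.5.
Q* = 1255.25 − 8.5(90.5) = 486.

Q* = 486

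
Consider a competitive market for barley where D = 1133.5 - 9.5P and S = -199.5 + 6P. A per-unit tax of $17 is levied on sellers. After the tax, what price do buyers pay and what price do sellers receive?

Pre-tax equilibrium: P* = 86, Q* = 316.5.
Tax on sellers shifts supply to S = -199.5 + 6(P − 17) = -301.5 + 6P.
1133.5 - 9.5P = -301.5 + 6P gives buyer price Pb = 2870/31; sellers receive Ps = 2870/31 − 17 = 2343/31.
New quantity: Q = 1133.5 − 9.5(2870/31) = 15747/62.

Buyers pay 2870/31, sellers receive 2343/31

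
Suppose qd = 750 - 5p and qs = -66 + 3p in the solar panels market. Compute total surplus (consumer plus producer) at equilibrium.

Equilibrium: 750 - 5p = -66 + 3p gives p* = 102, q* = 240.
Demand choke price: p = 150; supply starts at p = 22.
CS = ½(150 − 102)(240) = 5760; PS = ½(102 − 22)(240) = 9600.

Total surplus = 15360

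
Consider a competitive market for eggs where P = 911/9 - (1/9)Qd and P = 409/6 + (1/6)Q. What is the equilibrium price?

P* = 88

Set the two price expressions equal: 911/9 - (1/9)Q = 409/6 + (1/6)Q.
595/18 = (5/18)Q, so Q* = 119.
P* = 911/9 − (1/9)(119) = 88.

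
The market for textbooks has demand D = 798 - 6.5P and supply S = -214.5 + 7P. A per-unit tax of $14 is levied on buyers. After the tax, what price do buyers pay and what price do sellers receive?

Pre-tax equilibrium: P* = 75, Q* = 310.5.
Tax on buyers shifts demand to D = 798 − 6.5(P + 14) = 707 - 6.5P.
707 - 6.5P = -214.5 + 7P gives seller price Ps = 1843/27; buyers pay Pb = 1843/27 + 14 = 2221/27.
New quantity: Q = 798 − 6.5(2221/27) = 14219/54.

Buyers pay 2221/27, sellers receive 1843/27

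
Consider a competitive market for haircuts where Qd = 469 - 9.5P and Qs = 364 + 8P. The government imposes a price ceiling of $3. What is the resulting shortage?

Shortage = 52.5

Equilibrium price would be P* = 6, so the ceiling at 3 binds.
At P = 3: Qd = 469 − 9.5(3) = 440.5, Qs = 364 + 8(3) = 388.
Shortage = 440.5 − 388 = 52.5.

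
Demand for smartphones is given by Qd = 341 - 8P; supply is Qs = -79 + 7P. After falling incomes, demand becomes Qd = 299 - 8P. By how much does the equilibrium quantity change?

ΔQ = -19.6

Original equilibrium: P* = 28, Q* = 117.
New equilibrium: 299 - 8P = -79 + 7P, so 378 = 15P and P' = 25.2; Q' = 299 − 8(25.2) = 97.4.
Change in quantity: 97.4 − 117 = -19.6.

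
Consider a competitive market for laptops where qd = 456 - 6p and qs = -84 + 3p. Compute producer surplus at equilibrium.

Producer surplus = 1536

Equilibrium: 456 - 6p = -84 + 3p gives p* = 60, q* = 96.
Supply starts at p = 28 (where qs = 0).
PS = ½(60 − 28)(96) = 1536.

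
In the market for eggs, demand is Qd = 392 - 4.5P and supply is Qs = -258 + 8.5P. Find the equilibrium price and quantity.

Set Qd = Qs: 392 - 4.5P = -258 + 8.5P.
650 = 13P, so P* = 50.
Q* = 392 − 4.5(50) = 167.

P* = 50, Q* = 167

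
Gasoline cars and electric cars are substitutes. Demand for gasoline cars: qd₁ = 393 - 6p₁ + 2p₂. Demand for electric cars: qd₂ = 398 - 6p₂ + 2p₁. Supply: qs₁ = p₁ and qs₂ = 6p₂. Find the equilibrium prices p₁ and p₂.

p₁ = 68.9, p₂ = 44.65

Market 1: 393 - 6p₁ + 2p₂ = p₁ → 7p₁ - 2p₂ = 393.
Market 2: 12p₂ - 2p₁ = 398.
Eliminating p₂: 12×(1) + 2×(2) gives 80p₁ = 5512, so p₁ = 68.9.
Back-substitute into (2): p₂ = (398 + 2×68.9) / 12 = 44.65.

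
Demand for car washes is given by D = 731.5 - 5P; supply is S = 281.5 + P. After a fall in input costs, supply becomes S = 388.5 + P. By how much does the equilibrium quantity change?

ΔQ = 535/6

Original equilibrium: P* = 75, Q* = 356.5.
New equilibrium: 731.5 - 5P = 388.5 + P, so 343 = 6P and P' = 343/6; Q' = 731.5 − 5(343/6) = 1337/3.
Change in quantity: 1337/3 − 356.5 = 535/6.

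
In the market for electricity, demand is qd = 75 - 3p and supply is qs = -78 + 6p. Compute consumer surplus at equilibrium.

Consumer surplus = 96

Equilibrium: 75 - 3p = -78 + 6p gives p* = 17, q* = 24.
Demand choke price (qd = 0): p = 25.
CS = ½(25 − 17)(24) = 96.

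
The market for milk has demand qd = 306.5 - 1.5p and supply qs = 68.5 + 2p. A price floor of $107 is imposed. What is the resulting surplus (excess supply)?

Equilibrium price would be p* = 68, so the floor at 107 binds.
At p = 107: qd = 146, qs = 282.5.
Surplus = 282.5 − 146 = 136.5.

Surplus = 136.5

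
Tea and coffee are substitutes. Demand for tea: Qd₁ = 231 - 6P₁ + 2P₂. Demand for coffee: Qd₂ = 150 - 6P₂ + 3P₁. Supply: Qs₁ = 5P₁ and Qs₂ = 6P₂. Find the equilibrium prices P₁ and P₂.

P₁ = 512/21, P₂ = 781/42

Market 1: 231 - 6P₁ + 2P₂ = 5P₁ → 11P₁ - 2P₂ = 231.
Market 2: 12P₂ - 3P₁ = 150.
Eliminating P₂: 12×(1) + 2×(2) gives 126P₁ = 3072, so P₁ = 512/21.
Back-substitute into (2): P₂ = (150 + 3×512/21) / 12 = 781/42.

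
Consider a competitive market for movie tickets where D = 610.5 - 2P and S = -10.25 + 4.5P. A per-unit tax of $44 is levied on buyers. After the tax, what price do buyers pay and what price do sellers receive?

Pre-tax equilibrium: P* = 95.5, Q* = 419.5.
Tax on buyers shifts demand to D = 610.5 − 2(P + 44) = 522.5 - 2P.
522.5 - 2P = -10.25 + 4.5P gives seller price Ps = 2131/26; buyers pay Pb = 2131/26 + 44 = 3275/26.
New quantity: Q = 610.5 − 2(3275/26) = 9323/26.

Buyers pay 3275/26, sellers receive 2131/26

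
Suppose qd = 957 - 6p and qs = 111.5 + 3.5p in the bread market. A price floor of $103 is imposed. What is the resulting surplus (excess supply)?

Equilibrium price would be p* = 89, so the floor at 103 binds.
At p = 103: qd = 339, qs = 472.
Surplus = 472 − 339 = 133.

Surplus = 133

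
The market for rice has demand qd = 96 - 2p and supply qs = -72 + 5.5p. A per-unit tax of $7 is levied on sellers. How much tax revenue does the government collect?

Pre-tax equilibrium: p* = 22.4, q* = 51.2.
Tax on sellers shifts supply to qs = -72 + 5.5(p − 7) = -110.5 + 5.5p.
96 - 2p = -110.5 + 5.5p gives buyer price pb = 413/15; sellers receive ps = 413/15 − 7 = 308/15.
New quantity: q = 96 − 2(413/15) = 614/15.
Revenue = 7 × 614/15 = 4298/15.

Tax revenue = 4298/15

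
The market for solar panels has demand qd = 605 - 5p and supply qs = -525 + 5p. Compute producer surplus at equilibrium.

Producer surplus = 160

Equilibrium: 605 - 5p = -525 + 5p gives p* = 113, q* = 40.
Supply starts at p = 105 (where qs = 0).
PS = ½(113 − 105)(40) = 160.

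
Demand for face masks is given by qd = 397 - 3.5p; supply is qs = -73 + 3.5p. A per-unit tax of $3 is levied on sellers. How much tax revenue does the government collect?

Tax revenue = 470.25

Pre-tax equilibrium: p* = 470/7, q* = 162.
Tax on sellers shifts supply to qs = -73 + 3.5(p − 3) = -83.5 + 3.5p.
397 - 3.5p = -83.5 + 3.5p gives buyer price pb = 961/14; sellers receive ps = 961/14 − 3 = 919/14.
New quantity: q = 397 − 3.5(961/14) = 156.75.
Revenue = 3 × 156.75 = 470.25.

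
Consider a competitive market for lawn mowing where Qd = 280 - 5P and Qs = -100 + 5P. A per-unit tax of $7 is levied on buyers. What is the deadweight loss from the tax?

Pre-tax equilibrium: P* = 38, Q* = 90.
Tax on buyers shifts demand to Qd = 280 − 5(P + 7) = 245 - 5P.
245 - 5P = -100 + 5P gives seller price Ps = 34.5; buyers pay Pb = 34.5 + 7 = 41.5.
New quantity: Q = 280 − 5(41.5) = 72.5.
DWL = ½ × 7 × (90 − 72.5) = 61.25.

Deadweight loss = 61.25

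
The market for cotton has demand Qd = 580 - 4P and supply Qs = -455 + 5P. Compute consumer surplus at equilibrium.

Consumer surplus = 1800

Equilibrium: 580 - 4P = -455 + 5P gives P* = 115, Q* = 120.
Demand choke price (Qd = 0): P = 145.
CS = ½(145 − 115)(120) = 1800.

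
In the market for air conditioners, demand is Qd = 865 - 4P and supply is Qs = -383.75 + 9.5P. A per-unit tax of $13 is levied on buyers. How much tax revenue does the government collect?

Tax revenue = 160901/27

Pre-tax equilibrium: P* = 92.5, Q* = 495.
Tax on buyers shifts demand to Qd = 865 − 4(P + 13) = 813 - 4P.
813 - 4P = -383.75 + 9.5P gives seller price Ps = 4787/54; buyers pay Pb = 4787/54 + 13 = 5489/54.
New quantity: Q = 865 − 4(5489/54) = 12377/27.
Revenue = 13 × 12377/27 = 160901/27.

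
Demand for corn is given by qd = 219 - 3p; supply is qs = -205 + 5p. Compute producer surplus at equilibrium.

Equilibrium: 219 - 3p = -205 + 5p gives p* = 53, q* = 60.
Supply starts at p = 41 (where qs = 0).
PS = ½(53 − 41)(60) = 360.

Producer surplus = 360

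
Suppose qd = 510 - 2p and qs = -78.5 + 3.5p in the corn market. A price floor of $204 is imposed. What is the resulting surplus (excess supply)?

Equilibrium price would be p* = 107, so the floor at 204 binds.
At p = 204: qd = 102, qs = 635.5.
Surplus = 635.5 − 102 = 533.5.

Surplus = 533.5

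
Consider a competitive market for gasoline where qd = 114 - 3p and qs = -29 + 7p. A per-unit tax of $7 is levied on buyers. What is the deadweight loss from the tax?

Pre-tax equilibrium: p* = 14.3, q* = 71.1.
Tax on buyers shifts demand to qd = 114 − 3(p + 7) = 93 - 3p.
93 - 3p = -29 + 7p gives seller price ps = 12.2; buyers pay pb = 12.2 + 7 = 19.2.
New quantity: q = 114 − 3(19.2) = 56.4.
DWL = ½ × 7 × (71.1 − 56.4) = 51.45.

Deadweight loss = 51.45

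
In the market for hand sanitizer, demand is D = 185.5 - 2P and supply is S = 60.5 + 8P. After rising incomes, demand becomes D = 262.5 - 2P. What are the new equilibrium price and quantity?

P' = 20.2, Q' = 222.1

Original equilibrium: P* = 12.5, Q* = 160.5.
New equilibrium: 262.5 - 2P = 60.5 + 8P, so 202 = 10P and P' = 20.2; Q' = 262.5 − 2(20.2) = 222.1.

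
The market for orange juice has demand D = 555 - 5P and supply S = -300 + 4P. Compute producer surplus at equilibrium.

Equilibrium: 555 - 5P = -300 + 4P gives P* = 95, Q* = 80.
Supply starts at P = 75 (where S = 0).
PS = ½(95 − 75)(80) = 800.

Producer surplus = 800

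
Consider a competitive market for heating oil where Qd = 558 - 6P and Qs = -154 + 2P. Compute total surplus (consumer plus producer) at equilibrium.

Equilibrium: 558 - 6P = -154 + 2P gives P* = 89, Q* = 24.
Demand choke price: P = 93; supply starts at P = 77.
CS = ½(93 − 89)(24) = 48; PS = ½(89 − 77)(24) = 144.

Total surplus = 192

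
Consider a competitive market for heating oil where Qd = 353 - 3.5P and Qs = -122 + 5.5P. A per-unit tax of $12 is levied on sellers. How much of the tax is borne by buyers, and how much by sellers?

Pre-tax equilibrium: P* = 475/9, Q* = 3029/18.
Tax on sellers shifts supply to Qs = -122 + 5.5(P − 12) = -188 + 5.5P.
353 - 3.5P = -188 + 5.5P gives buyer price Pb = 541/9; sellers receive Ps = 541/9 − 12 = 433/9.
New quantity: Q = 353 − 3.5(541/9) = 2567/18.
Buyer burden = 541/9 − 475/9 = 22/3; seller burden = 475/9 − 433/9 = 14/3.

Buyers bear 22/3, sellers bear 14/3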